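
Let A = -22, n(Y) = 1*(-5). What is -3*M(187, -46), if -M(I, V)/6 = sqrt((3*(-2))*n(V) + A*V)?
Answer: 18*sqrt(1042) ≈ 581.04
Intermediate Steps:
n(Y) = -5
M(I, V) = -6*sqrt(30 - 22*V) (M(I, V) = -6*sqrt((3*(-2))*(-5) - 22*V) = -6*sqrt(-6*(-5) - 22*V) = -6*sqrt(30 - 22*V))
-3*M(187, -46) = -(-18)*sqrt(30 - 22*(-46)) = -(-18)*sqrt(30 + 1012) = -(-18)*sqrt(1042) = 18*sqrt(1042)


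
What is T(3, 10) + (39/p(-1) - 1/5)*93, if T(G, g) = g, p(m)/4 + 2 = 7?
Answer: 691/4 ≈ 172.75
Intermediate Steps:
p(m) = 20 (p(m) = -8 + 4*7 = -8 + 28 = 20)
T(3, 10) + (39/p(-1) - 1/5)*93 = 10 + (39/20 - 1/5)*93 = 10 + (39*(1/20) - 1*⅕)*93 = 10 + (39/20 - ⅕)*93 = 10 + (7/4)*93 = 10 + 651/4 = 691/4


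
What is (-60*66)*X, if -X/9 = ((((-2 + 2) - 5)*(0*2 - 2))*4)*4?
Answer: 5702400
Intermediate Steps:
X = -1440 (X = -9*(((-2 + 2) - 5)*(0*2 - 2))*4*4 = -9*((0 - 5)*(0 - 2))*4*4 = -9*-5*(-2)*4*4 = -9*10*4*4 = -360*4 = -9*160 = -1440)
(-60*66)*X = -60*66*(-1440) = -3960*(-1440) = 5702400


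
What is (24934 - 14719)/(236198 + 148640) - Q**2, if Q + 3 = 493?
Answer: -92399593585/384838 ≈ -2.4010e+5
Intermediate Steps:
Q = 490 (Q = -3 + 493 = 490)
(24934 - 14719)/(236198 + 148640) - Q**2 = (24934 - 14719)/(236198 + 148640) - 1*490**2 = 10215/384838 - 1*240100 = 10215*(1/384838) - 240100 = 10215/384838 - 240100 = -92399593585/384838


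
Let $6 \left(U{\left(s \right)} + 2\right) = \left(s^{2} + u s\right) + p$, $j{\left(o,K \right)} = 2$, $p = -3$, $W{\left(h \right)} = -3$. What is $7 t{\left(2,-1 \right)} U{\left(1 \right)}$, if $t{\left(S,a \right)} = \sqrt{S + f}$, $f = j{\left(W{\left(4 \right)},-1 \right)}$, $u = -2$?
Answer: $- \frac{112}{3} \approx -37.333$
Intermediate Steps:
$f = 2$
$t{\left(S,a \right)} = \sqrt{2 + S}$ ($t{\left(S,a \right)} = \sqrt{S + 2} = \sqrt{2 + S}$)
$U{\left(s \right)} = - \frac{5}{2} - \frac{s}{3} + \frac{s^{2}}{6}$ ($U{\left(s \right)} = -2 + \frac{\left(s^{2} - 2 s\right) - 3}{6} = -2 + \frac{-3 + s^{2} - 2 s}{6} = -2 - \left(\frac{1}{2} - \frac{s^{2}}{6} + \frac{s}{3}\right) = - \frac{5}{2} - \frac{s}{3} + \frac{s^{2}}{6}$)
$7 t{\left(2,-1 \right)} U{\left(1 \right)} = 7 \sqrt{2 + 2} \left(- \frac{5}{2} - \frac{1}{3} + \frac{1^{2}}{6}\right) = 7 \sqrt{4} \left(- \frac{5}{2} - \frac{1}{3} + \frac{1}{6} \cdot 1\right) = 7 \cdot 2 \left(- \frac{5}{2} - \frac{1}{3} + \frac{1}{6}\right) = 14 \left(- \frac{8}{3}\right) = - \frac{112}{3}$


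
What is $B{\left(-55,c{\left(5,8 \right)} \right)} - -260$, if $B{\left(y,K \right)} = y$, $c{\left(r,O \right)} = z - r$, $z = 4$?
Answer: $205$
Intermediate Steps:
$c{\left(r,O \right)} = 4 - r$
$B{\left(-55,c{\left(5,8 \right)} \right)} - -260 = -55 - -260 = -55 + 260 = 205$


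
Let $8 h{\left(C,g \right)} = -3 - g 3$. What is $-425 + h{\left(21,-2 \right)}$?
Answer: $- \frac{3397}{8} \approx -424.63$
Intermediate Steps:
$h{\left(C,g \right)} = - \frac{3}{8} - \frac{3 g}{8}$ ($h{\left(C,g \right)} = \frac{-3 - g 3}{8} = \frac{-3 - 3 g}{8} = - \frac{3}{8} - \frac{3 g}{8}$)
$-425 + h{\left(21,-2 \right)} = -425 - - \frac{3}{8} = -425 + \left(- \frac{3}{8} + \frac{3}{4}\right) = -425 + \frac{3}{8} = - \frac{3397}{8}$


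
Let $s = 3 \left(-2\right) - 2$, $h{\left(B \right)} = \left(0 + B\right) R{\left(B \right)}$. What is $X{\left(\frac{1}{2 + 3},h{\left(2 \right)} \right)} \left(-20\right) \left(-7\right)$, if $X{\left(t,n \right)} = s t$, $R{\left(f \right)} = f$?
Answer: $-224$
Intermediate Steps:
$h{\left(B \right)} = B^{2}$ ($h{\left(B \right)} = \left(0 + B\right) B = B B = B^{2}$)
$s = -8$ ($s = -6 - 2 = -8$)
$X{\left(t,n \right)} = - 8 t$
$X{\left(\frac{1}{2 + 3},h{\left(2 \right)} \right)} \left(-20\right) \left(-7\right) = - \frac{8}{2 + 3} \left(-20\right) \left(-7\right) = - \frac{8}{5} \left(-20\right) \left(-7\right) = \left(-8\right) \frac{1}{5} \left(-20\right) \left(-7\right) = \left(- \frac{8}{5}\right) \left(-20\right) \left(-7\right) = 32 \left(-7\right) = -224$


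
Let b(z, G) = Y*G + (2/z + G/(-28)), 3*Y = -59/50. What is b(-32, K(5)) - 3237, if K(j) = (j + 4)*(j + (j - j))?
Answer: -1823567/560 ≈ -3256.4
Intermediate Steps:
Y = -59/150 (Y = (-59/50)/3 = (-59*1/50)/3 = (1/3)*(-59/50) = -59/150 ≈ -0.39333)
K(j) = j*(4 + j) (K(j) = (4 + j)*(j + 0) = (4 + j)*j = j*(4 + j))
b(z, G) = 2/z - 901*G/2100 (b(z, G) = -59*G/150 + (2/z + G/(-28)) = -59*G/150 + (2/z + G*(-1/28)) = -59*G/150 + (2/z - G/28) = 2/z - 901*G/2100)
b(-32, K(5)) - 3237 = (2/(-32) - 901*(4 + 5)/420) - 3237 = (2*(-1/32) - 901*9/420) - 3237 = (-1/16 - 901/2100*45) - 3237 = (-1/16 - 2703/140) - 3237 = -10847/560 - 3237 = -1823567/560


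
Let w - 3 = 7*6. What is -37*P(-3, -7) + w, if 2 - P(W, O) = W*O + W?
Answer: 637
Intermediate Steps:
P(W, O) = 2 - W - O*W (P(W, O) = 2 - (W*O + W) = 2 - (O*W + W) = 2 - (W + O*W) = 2 + (-W - O*W) = 2 - W - O*W)
w = 45 (w = 3 + 7*6 = 3 + 42 = 45)
-37*P(-3, -7) + w = -37*(2 - 1*(-3) - 1*(-7)*(-3)) + 45 = -37*(2 + 3 - 21) + 45 = -37*(-16) + 45 = 592 + 45 = 637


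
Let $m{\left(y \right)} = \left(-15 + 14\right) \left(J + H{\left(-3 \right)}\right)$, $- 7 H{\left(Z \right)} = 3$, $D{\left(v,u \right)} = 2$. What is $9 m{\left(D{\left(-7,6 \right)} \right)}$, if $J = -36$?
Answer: $\frac{2295}{7} \approx 327.86$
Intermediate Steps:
$H{\left(Z \right)} = - \frac{3}{7}$ ($H{\left(Z \right)} = \left(- \frac{1}{7}\right) 3 = - \frac{3}{7}$)
$m{\left(y \right)} = \frac{255}{7}$ ($m{\left(y \right)} = \left(-15 + 14\right) \left(-36 - \frac{3}{7}\right) = \left(-1\right) \left(- \frac{255}{7}\right) = \frac{255}{7}$)
$9 m{\left(D{\left(-7,6 \right)} \right)} = 9 \cdot \frac{255}{7} = \frac{2295}{7}$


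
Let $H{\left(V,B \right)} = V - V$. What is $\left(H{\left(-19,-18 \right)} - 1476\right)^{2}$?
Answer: $2178576$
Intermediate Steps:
$H{\left(V,B \right)} = 0$
$\left(H{\left(-19,-18 \right)} - 1476\right)^{2} = \left(0 - 1476\right)^{2} = \left(-1476\right)^{2} = 2178576$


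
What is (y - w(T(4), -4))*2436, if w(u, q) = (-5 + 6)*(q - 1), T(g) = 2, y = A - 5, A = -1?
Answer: -2436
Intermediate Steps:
y = -6 (y = -1 - 5 = -6)
w(u, q) = -1 + q (w(u, q) = 1*(-1 + q) = -1 + q)
(y - w(T(4), -4))*2436 = (-6 - (-1 - 4))*2436 = (-6 - 1*(-5))*2436 = (-6 + 5)*2436 = -1*2436 = -2436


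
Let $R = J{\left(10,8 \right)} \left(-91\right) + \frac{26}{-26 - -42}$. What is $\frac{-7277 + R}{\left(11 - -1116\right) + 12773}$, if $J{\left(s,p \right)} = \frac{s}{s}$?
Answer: $- \frac{58931}{111200} \approx -0.52995$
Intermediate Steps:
$J{\left(s,p \right)} = 1$
$R = - \frac{715}{8}$ ($R = 1 \left(-91\right) + \frac{26}{-26 - -42} = -91 + \frac{26}{-26 + 42} = -91 + \frac{26}{16} = -91 + 26 \cdot \frac{1}{16} = -91 + \frac{13}{8} = - \frac{715}{8} \approx -89.375$)
$\frac{-7277 + R}{\left(11 - -1116\right) + 12773} = \frac{-7277 - \frac{715}{8}}{\left(11 - -1116\right) + 12773} = - \frac{58931}{8 \left(\left(11 + 1116\right) + 12773\right)} = - \frac{58931}{8 \left(1127 + 12773\right)} = - \frac{58931}{8 \cdot 13900} = \left(- \frac{58931}{8}\right) \frac{1}{13900} = - \frac{58931}{111200}$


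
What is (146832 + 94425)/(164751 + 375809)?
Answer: 241257/540560 ≈ 0.44631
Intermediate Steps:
(146832 + 94425)/(164751 + 375809) = 241257/540560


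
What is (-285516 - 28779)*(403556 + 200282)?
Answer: -189783264210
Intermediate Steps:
(-285516 - 28779)*(403556 + 200282) = -314295*603838 = -189783264210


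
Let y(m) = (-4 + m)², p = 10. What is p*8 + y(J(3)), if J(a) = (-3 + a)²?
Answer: 96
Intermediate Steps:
p*8 + y(J(3)) = 10*8 + (-4 + (-3 + 3)²)² = 80 + (-4 + 0²)² = 80 + (-4 + 0)² = 80 + (-4)² = 80 + 16 = 96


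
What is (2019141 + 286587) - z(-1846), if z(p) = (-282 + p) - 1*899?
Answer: 2308755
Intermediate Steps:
z(p) = -1181 + p (z(p) = (-282 + p) - 899 = -1181 + p)
(2019141 + 286587) - z(-1846) = (2019141 + 286587) - (-1181 - 1846) = 2305728 - 1*(-3027) = 2305728 + 3027 = 2308755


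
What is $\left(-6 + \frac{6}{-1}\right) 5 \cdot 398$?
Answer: $-23880$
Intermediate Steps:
$\left(-6 + \frac{6}{-1}\right) 5 \cdot 398 = \left(-6 + 6 \left(-1\right)\right) 5 \cdot 398 = \left(-6 - 6\right) 5 \cdot 398 = \left(-12\right) 5 \cdot 398 = \left(-60\right) 398 = -23880$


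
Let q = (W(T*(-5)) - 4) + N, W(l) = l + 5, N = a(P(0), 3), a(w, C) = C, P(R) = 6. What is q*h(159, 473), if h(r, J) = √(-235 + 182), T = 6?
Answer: -26*I*√53 ≈ -189.28*I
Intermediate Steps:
N = 3
W(l) = 5 + l
h(r, J) = I*√53 (h(r, J) = √(-53) = I*√53)
q = -26 (q = ((5 + 6*(-5)) - 4) + 3 = ((5 - 30) - 4) + 3 = (-25 - 4) + 3 = -29 + 3 = -26)
q*h(159, 473) = -26*I*√53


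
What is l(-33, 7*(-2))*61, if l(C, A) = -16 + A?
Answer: -1830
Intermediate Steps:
l(-33, 7*(-2))*61 = (-16 + 7*(-2))*61 = (-16 - 14)*61 = -30*61 = -1830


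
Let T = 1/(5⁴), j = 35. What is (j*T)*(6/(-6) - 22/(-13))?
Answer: 63/1625 ≈ 0.038769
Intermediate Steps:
T = 1/625 ≈ 0.0016000
(j*T)*(6/(-6) - 22/(-13)) = (35*(1/625))*(6/(-6) - 22/(-13)) = 7*(6*(-⅙) - 22*(-1/13))/125 = 7*(-1 + 22/13)/125 = (7/125)*(9/13) = 63/1625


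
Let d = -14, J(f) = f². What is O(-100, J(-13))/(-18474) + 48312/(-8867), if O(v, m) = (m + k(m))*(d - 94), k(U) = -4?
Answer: -122417658/27301493 ≈ -4.4839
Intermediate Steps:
O(v, m) = 432 - 108*m (O(v, m) = (m - 4)*(-14 - 94) = (-4 + m)*(-108) = 432 - 108*m)
O(-100, J(-13))/(-18474) + 48312/(-8867) = (432 - 108*(-13)²)/(-18474) + 48312/(-8867) = (432 - 108*169)*(-1/18474) + 48312*(-1/8867) = (432 - 18252)*(-1/18474) - 48312/8867 = -17820*(-1/18474) - 48312/8867 = 2970/3079 - 48312/8867 = -122417658/27301493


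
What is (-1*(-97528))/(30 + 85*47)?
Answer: 97528/4025 ≈ 24.231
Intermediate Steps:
(-1*(-97528))/(30 + 85*47) = 97528/(30 + 3995) = 97528/4025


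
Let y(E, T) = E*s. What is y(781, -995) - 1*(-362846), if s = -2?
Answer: 361284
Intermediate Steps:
y(E, T) = -2*E (y(E, T) = E*(-2) = -2*E)
y(781, -995) - 1*(-362846) = -2*781 - 1*(-362846) = -1562 + 362846 = 361284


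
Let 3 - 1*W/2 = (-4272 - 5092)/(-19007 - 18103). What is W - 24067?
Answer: -446461219/18555 ≈ -24062.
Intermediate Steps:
W = 101966/18555 (W = 6 - 2*(-4272 - 5092)/(-19007 - 18103) = 6 - (-18728)/(-37110) = 6 - (-18728)*(-1)/37110 = 6 - 2*4682/18555 = 6 - 9364/18555 = 101966/18555 ≈ 5.4953)
W - 24067 = 101966/18555 - 24067 = -446461219/18555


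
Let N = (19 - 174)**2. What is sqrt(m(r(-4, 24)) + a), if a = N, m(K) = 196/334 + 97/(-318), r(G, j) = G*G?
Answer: sqrt(67757234576190)/53106 ≈ 155.00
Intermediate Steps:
r(G, j) = G**2
m(K) = 14965/53106 (m(K) = 196*(1/334) + 97*(-1/318) = 98/167 - 97/318 = 14965/53106)
N = 24025 (N = (-155)**2 = 24025)
a = 24025
sqrt(m(r(-4, 24)) + a) = sqrt(14965/53106 + 24025) = sqrt(1275886615/53106) = sqrt(67757234576190)/53106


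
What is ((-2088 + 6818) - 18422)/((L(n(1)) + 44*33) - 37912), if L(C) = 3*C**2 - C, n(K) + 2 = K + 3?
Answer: 2282/6075 ≈ 0.37564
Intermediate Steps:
n(K) = 1 + K (n(K) = -2 + (K + 3) = -2 + (3 + K) = 1 + K)
L(C) = -C + 3*C**2
((-2088 + 6818) - 18422)/((L(n(1)) + 44*33) - 37912) = ((-2088 + 6818) - 18422)/(((1 + 1)*(-1 + 3*(1 + 1)) + 44*33) - 37912) = (4730 - 18422)/((2*(-1 + 3*2) + 1452) - 37912) = -13692/((2*(-1 + 6) + 1452) - 37912) = -13692/((2*5 + 1452) - 37912) = -13692/((10 + 1452) - 37912) = -13692/(1462 - 37912) = -13692/(-36450) = -13692*(-1/36450) = 2282/6075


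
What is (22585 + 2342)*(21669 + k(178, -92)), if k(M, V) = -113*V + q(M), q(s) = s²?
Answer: 1589071323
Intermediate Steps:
k(M, V) = M² - 113*V (k(M, V) = -113*V + M² = M² - 113*V)
(22585 + 2342)*(21669 + k(178, -92)) = (22585 + 2342)*(21669 + (178² - 113*(-92))) = 24927*(21669 + (31684 + 10396)) = 24927*(21669 + 42080) = 24927*63749 = 1589071323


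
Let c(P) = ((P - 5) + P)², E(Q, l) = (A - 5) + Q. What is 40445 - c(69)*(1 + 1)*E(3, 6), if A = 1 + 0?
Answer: 75823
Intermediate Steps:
A = 1
E(Q, l) = -4 + Q (E(Q, l) = (1 - 5) + Q = -4 + Q)
c(P) = (-5 + 2*P)² (c(P) = ((-5 + P) + P)² = (-5 + 2*P)²)
40445 - c(69)*(1 + 1)*E(3, 6) = 40445 - (-5 + 2*69)²*(1 + 1)*(-4 + 3) = 40445 - (-5 + 138)²*2*(-1) = 40445 - 133²*(-2) = 40445 - 17689*(-2) = 40445 - 1*(-35378) = 40445 + 35378 = 75823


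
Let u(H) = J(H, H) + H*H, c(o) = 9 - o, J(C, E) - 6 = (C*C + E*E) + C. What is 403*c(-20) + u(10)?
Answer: 12003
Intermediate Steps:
J(C, E) = 6 + C + C² + E² (J(C, E) = 6 + ((C*C + E*E) + C) = 6 + ((C² + E²) + C) = 6 + (C + C² + E²) = 6 + C + C² + E²)
u(H) = 6 + H + 3*H² (u(H) = (6 + H + H² + H²) + H*H = (6 + H + 2*H²) + H² = 6 + H + 3*H²)
403*c(-20) + u(10) = 403*(9 - 1*(-20)) + (6 + 10 + 3*10²) = 403*(9 + 20) + (6 + 10 + 3*100) = 403*29 + (6 + 10 + 300) = 11687 + 316 = 12003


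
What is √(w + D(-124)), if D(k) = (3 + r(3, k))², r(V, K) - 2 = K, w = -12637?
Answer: 2*√381 ≈ 39.038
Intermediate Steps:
r(V, K) = 2 + K
D(k) = (5 + k)² (D(k) = (3 + (2 + k))² = (5 + k)²)
√(w + D(-124)) = √(-12637 + (5 - 124)²) = √(-12637 + (-119)²) = √(-12637 + 14161) = √1524 = 2*√381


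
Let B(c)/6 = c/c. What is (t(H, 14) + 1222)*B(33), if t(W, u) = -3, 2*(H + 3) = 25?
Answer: 7314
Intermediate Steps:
H = 19/2 (H = -3 + (1/2)*25 = -3 + 25/2 = 19/2 ≈ 9.5000)
B(c) = 6 (B(c) = 6*(c/c) = 6*1 = 6)
(t(H, 14) + 1222)*B(33) = (-3 + 1222)*6 = 1219*6 = 7314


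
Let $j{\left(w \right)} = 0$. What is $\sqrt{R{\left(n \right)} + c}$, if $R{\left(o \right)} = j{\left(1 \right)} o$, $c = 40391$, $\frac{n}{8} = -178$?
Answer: $13 \sqrt{239} \approx 200.98$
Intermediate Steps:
$n = -1424$ ($n = 8 \left(-178\right) = -1424$)
$R{\left(o \right)} = 0$ ($R{\left(o \right)} = 0 o = 0$)
$\sqrt{R{\left(n \right)} + c} = \sqrt{0 + 40391} = \sqrt{40391} = 13 \sqrt{239}$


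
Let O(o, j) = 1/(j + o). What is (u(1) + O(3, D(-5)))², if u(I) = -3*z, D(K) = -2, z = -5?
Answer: 256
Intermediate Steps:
u(I) = 15 (u(I) = -3*(-5) = 15)
(u(1) + O(3, D(-5)))² = (15 + 1/(-2 + 3))² = (15 + 1/1)² = (15 + 1)² = 16² = 256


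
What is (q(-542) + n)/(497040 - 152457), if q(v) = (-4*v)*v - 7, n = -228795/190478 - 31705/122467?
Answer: -9137015005817831/2679393470567586 ≈ -3.4101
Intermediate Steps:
n = -34058942255/23327269226 (n = -228795*1/190478 - 31705*1/122467 = -228795/190478 - 31705/122467 = -34058942255/23327269226 ≈ -1.4600)
q(v) = -7 - 4*v² (q(v) = -4*v² - 7 = -7 - 4*v²)
(q(-542) + n)/(497040 - 152457) = ((-7 - 4*(-542)²) - 34058942255/23327269226)/(497040 - 152457) = ((-7 - 4*293764) - 34058942255/23327269226)/344583 = ((-7 - 1175056) - 34058942255/23327269226)*(1/344583) = (-1175063 - 34058942255/23327269226)*(1/344583) = -27411045017453493/23327269226*1/344583 = -9137015005817831/2679393470567586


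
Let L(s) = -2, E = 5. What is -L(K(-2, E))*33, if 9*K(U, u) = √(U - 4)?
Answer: 66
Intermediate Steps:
K(U, u) = √(-4 + U)/9 (K(U, u) = √(U - 4)/9 = √(-4 + U)/9)
-L(K(-2, E))*33 = -1*(-2)*33 = 2*33 = 66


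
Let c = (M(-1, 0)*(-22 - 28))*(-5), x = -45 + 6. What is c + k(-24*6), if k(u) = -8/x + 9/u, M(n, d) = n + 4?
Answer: 468089/624 ≈ 750.14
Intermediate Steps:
M(n, d) = 4 + n
x = -39
c = 750 (c = ((4 - 1)*(-22 - 28))*(-5) = (3*(-50))*(-5) = -150*(-5) = 750)
k(u) = 8/39 + 9/u (k(u) = -8/(-39) + 9/u = -8*(-1/39) + 9/u = 8/39 + 9/u)
c + k(-24*6) = 750 + (8/39 + 9/((-24*6))) = 750 + (8/39 + 9/(-144)) = 750 + (8/39 + 9*(-1/144)) = 750 + (8/39 - 1/16) = 750 + 89/624 = 468089/624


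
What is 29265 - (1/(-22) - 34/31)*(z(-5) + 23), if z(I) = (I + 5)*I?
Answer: 19976647/682 ≈ 29291.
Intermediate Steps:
z(I) = I*(5 + I) (z(I) = (5 + I)*I = I*(5 + I))
29265 - (1/(-22) - 34/31)*(z(-5) + 23) = 29265 - (1/(-22) - 34/31)*(-5*(5 - 5) + 23) = 29265 - (1*(-1/22) - 34*1/31)*(-5*0 + 23) = 29265 - (-1/22 - 34/31)*(0 + 23) = 29265 - (-779)*23/682 = 29265 - 1*(-17917/682) = 29265 + 17917/682 = 19976647/682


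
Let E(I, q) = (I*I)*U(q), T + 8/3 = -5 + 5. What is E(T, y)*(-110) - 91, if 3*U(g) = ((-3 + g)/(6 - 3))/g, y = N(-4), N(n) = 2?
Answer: -3851/81 ≈ -47.543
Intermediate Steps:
y = 2
T = -8/3 (T = -8/3 + (-5 + 5) = -8/3 + 0 = -8/3 ≈ -2.6667)
U(g) = (-1 + g/3)/(3*g) (U(g) = (((-3 + g)/(6 - 3))/g)/3 = (((-3 + g)/3)/g)/3 = (((-3 + g)*(⅓))/g)/3 = ((-1 + g/3)/g)/3 = (-1 + g/3)/(3*g))
E(I, q) = I²*(-3 + q)/(9*q) (E(I, q) = (I*I)*((-3 + q)/(9*q)) = I²*((-3 + q)/(9*q)) = I²*(-3 + q)/(9*q))
E(T, y)*(-110) - 91 = ((⅑)*(-8/3)²*(-3 + 2)/2)*(-110) - 91 = ((⅑)*(64/9)*(½)*(-1))*(-110) - 91 = -32/81*(-110) - 91 = 3520/81 - 91 = -3851/81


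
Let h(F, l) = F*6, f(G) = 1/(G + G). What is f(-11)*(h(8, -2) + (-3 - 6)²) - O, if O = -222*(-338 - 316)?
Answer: -3194265/22 ≈ -1.4519e+5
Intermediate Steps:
O = 145188 (O = -222*(-654) = 145188)
f(G) = 1/(2*G)
h(F, l) = 6*F
f(-11)*(h(8, -2) + (-3 - 6)²) - O = ((½)/(-11))*(6*8 + (-3 - 6)²) - 1*145188 = ((½)*(-1/11))*(48 + (-9)²) - 145188 = -(48 + 81)/22 - 145188 = -1/22*129 - 145188 = -129/22 - 145188 = -3194265/22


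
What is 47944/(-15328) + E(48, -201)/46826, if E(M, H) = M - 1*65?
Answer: -140330395/44859308 ≈ -3.1282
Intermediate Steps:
E(M, H) = -65 + M (E(M, H) = M - 65 = -65 + M)
47944/(-15328) + E(48, -201)/46826 = 47944/(-15328) + (-65 + 48)/46826 = 47944*(-1/15328) - 17*1/46826 = -5993/1916 - 17/46826 = -140330395/44859308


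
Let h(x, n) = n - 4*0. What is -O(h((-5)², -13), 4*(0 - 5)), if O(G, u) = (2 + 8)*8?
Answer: -80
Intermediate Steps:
h(x, n) = n (h(x, n) = n + 0 = n)
O(G, u) = 80 (O(G, u) = 10*8 = 80)
-O(h((-5)², -13), 4*(0 - 5)) = -1*80 = -80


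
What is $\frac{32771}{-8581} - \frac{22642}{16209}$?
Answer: $- \frac{725476141}{139089429} \approx -5.2159$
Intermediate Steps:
$\frac{32771}{-8581} - \frac{22642}{16209} = 32771 \left(- \frac{1}{8581}\right) - \frac{22642}{16209} = - \frac{32771}{8581} - \frac{22642}{16209} = - \frac{725476141}{139089429}$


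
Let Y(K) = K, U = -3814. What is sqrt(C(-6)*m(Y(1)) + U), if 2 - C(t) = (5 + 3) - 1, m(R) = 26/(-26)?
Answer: I*sqrt(3809) ≈ 61.717*I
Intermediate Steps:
m(R) = -1 (m(R) = 26*(-1/26) = -1)
C(t) = -5 (C(t) = 2 - ((5 + 3) - 1) = 2 - (8 - 1) = 2 - 1*7 = 2 - 7 = -5)
sqrt(C(-6)*m(Y(1)) + U) = sqrt(-5*(-1) - 3814) = sqrt(5 - 3814) = sqrt(-3809) = I*sqrt(3809)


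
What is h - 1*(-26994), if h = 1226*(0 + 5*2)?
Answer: 39254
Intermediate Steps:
h = 12260 (h = 1226*(0 + 10) = 1226*10 = 12260)
h - 1*(-26994) = 12260 - 1*(-26994) = 12260 + 26994 = 39254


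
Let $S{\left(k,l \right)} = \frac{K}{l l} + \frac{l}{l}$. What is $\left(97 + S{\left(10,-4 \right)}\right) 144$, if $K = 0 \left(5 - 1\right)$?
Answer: $14112$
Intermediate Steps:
$K = 0$ ($K = 0 \cdot 4 = 0$)
$S{\left(k,l \right)} = 1$ ($S{\left(k,l \right)} = \frac{0}{l l} + \frac{l}{l} = \frac{0}{l^{2}} + 1 = 0 + 1 = 1$)
$\left(97 + S{\left(10,-4 \right)}\right) 144 = \left(97 + 1\right) 144 = 98 \cdot 144 = 14112$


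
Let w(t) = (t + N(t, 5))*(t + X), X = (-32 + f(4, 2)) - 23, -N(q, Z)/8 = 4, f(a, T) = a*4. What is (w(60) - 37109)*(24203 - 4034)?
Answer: -736592049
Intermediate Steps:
f(a, T) = 4*a
N(q, Z) = -32 (N(q, Z) = -8*4 = -32)
X = -39 (X = (-32 + 4*4) - 23 = (-32 + 16) - 23 = -16 - 23 = -39)
w(t) = (-39 + t)*(-32 + t) (w(t) = (t - 32)*(t - 39) = (-32 + t)*(-39 + t) = (-39 + t)*(-32 + t))
(w(60) - 37109)*(24203 - 4034) = ((1248 + 60² - 71*60) - 37109)*(24203 - 4034) = ((1248 + 3600 - 4260) - 37109)*20169 = (588 - 37109)*20169 = -36521*20169 = -736592049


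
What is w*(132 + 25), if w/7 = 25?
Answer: 27475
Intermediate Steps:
w = 175 (w = 7*25 = 175)
w*(132 + 25) = 175*(132 + 25) = 175*157 = 27475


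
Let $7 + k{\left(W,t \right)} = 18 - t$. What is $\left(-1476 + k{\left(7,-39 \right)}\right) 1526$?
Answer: $-2176076$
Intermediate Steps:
$k{\left(W,t \right)} = 11 - t$ ($k{\left(W,t \right)} = -7 - \left(-18 + t\right) = 11 - t$)
$\left(-1476 + k{\left(7,-39 \right)}\right) 1526 = \left(-1476 + \left(11 - -39\right)\right) 1526 = \left(-1476 + \left(11 + 39\right)\right) 1526 = \left(-1476 + 50\right) 1526 = \left(-1426\right) 1526 = -2176076$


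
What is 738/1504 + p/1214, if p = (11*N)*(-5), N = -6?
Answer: 348063/456464 ≈ 0.76252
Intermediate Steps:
p = 330 (p = (11*(-6))*(-5) = -66*(-5) = 330)
738/1504 + p/1214 = 738/1504 + 330/1214 = 738*(1/1504) + 330*(1/1214) = 369/752 + 165/607 = 348063/456464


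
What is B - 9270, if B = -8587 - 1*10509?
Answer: -28366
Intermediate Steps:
B = -19096 (B = -8587 - 10509 = -19096)
B - 9270 = -19096 - 9270 = -28366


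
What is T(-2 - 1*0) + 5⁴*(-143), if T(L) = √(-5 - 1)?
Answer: -89375 + I*√6 ≈ -89375.0 + 2.4495*I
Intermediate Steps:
T(L) = I*√6 (T(L) = √(-6) = I*√6)
T(-2 - 1*0) + 5⁴*(-143) = I*√6 + 5⁴*(-143) = I*√6 + 625*(-143) = I*√6 - 89375 = -89375 + I*√6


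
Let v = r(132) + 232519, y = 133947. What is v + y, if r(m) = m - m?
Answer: 366466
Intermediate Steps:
r(m) = 0
v = 232519 (v = 0 + 232519 = 232519)
v + y = 232519 + 133947 = 366466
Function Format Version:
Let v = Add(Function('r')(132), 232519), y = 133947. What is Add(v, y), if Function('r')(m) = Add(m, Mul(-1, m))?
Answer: 366466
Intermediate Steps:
Function('r')(m) = 0
v = 232519 (v = Add(0, 232519) = 232519)
Add(v, y) = Add(232519, 133947) = 366466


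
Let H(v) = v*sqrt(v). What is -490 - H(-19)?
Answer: -490 + 19*I*sqrt(19) ≈ -490.0 + 82.819*I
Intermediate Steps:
H(v) = v**(3/2)
-490 - H(-19) = -490 - (-19)**(3/2) = -490 - (-19)*I*sqrt(19) = -490 + 19*I*sqrt(19)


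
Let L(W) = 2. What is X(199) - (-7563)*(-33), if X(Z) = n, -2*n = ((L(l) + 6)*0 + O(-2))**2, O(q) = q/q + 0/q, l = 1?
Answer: -499159/2 ≈ -2.4958e+5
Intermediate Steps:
O(q) = 1 (O(q) = 1 + 0 = 1)
n = -1/2 (n = -((2 + 6)*0 + 1)**2/2 = -(8*0 + 1)**2/2 = -(0 + 1)**2/2 = -1/2*1**2 = -1/2*1 = -1/2 ≈ -0.50000)
X(Z) = -1/2
X(199) - (-7563)*(-33) = -1/2 - (-7563)*(-33) = -1/2 - 1*249579 = -1/2 - 249579 = -499159/2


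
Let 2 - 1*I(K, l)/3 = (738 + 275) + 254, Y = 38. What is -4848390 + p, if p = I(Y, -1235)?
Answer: -4852185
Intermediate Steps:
I(K, l) = -3795 (I(K, l) = 6 - 3*((738 + 275) + 254) = 6 - 3*(1013 + 254) = 6 - 3*1267 = 6 - 3801 = -3795)
p = -3795
-4848390 + p = -4848390 - 3795 = -4852185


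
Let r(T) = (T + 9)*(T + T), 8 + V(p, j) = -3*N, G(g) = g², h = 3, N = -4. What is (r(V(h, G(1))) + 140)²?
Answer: 59536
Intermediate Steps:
V(p, j) = 4 (V(p, j) = -8 - 3*(-4) = -8 + 12 = 4)
r(T) = 2*T*(9 + T) (r(T) = (9 + T)*(2*T) = 2*T*(9 + T))
(r(V(h, G(1))) + 140)² = (2*4*(9 + 4) + 140)² = (2*4*13 + 140)² = (104 + 140)² = 244² = 59536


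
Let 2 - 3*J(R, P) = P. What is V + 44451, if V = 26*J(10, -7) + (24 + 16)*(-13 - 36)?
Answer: 42569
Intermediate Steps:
J(R, P) = ⅔ - P/3
V = -1882 (V = 26*(⅔ - ⅓*(-7)) + (24 + 16)*(-13 - 36) = 26*(⅔ + 7/3) + 40*(-49) = 26*3 - 1960 = 78 - 1960 = -1882)
V + 44451 = -1882 + 44451 = 42569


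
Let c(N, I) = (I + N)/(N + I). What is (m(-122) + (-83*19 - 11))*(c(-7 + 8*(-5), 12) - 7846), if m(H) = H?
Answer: 13414950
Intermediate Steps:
c(N, I) = 1 (c(N, I) = (I + N)/(I + N) = 1)
(m(-122) + (-83*19 - 11))*(c(-7 + 8*(-5), 12) - 7846) = (-122 + (-83*19 - 11))*(1 - 7846) = (-122 + (-1577 - 11))*(-7845) = (-122 - 1588)*(-7845) = -1710*(-7845) = 13414950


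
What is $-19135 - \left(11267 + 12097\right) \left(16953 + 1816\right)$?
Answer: $-438538051$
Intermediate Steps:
$-19135 - \left(11267 + 12097\right) \left(16953 + 1816\right) = -19135 - 23364 \cdot 18769 = -19135 - 438518916 = -438538051$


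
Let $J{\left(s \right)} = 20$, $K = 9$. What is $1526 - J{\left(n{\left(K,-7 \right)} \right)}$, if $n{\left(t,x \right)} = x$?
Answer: $1506$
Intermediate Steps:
$1526 - J{\left(n{\left(K,-7 \right)} \right)} = 1526 - 20 = 1506$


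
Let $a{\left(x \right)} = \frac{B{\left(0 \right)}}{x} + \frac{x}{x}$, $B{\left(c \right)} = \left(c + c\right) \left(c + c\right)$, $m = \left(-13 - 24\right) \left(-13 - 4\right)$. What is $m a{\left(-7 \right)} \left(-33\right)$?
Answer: $-20757$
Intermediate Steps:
$m = 629$ ($m = \left(-37\right) \left(-17\right) = 629$)
$B{\left(c \right)} = 4 c^{2}$ ($B{\left(c \right)} = 2 c 2 c = 4 c^{2}$)
$a{\left(x \right)} = 1$ ($a{\left(x \right)} = \frac{4 \cdot 0^{2}}{x} + \frac{x}{x} = \frac{4 \cdot 0}{x} + 1 = \frac{0}{x} + 1 = 0 + 1 = 1$)
$m a{\left(-7 \right)} \left(-33\right) = 629 \cdot 1 \left(-33\right) = 629 \left(-33\right) = -20757$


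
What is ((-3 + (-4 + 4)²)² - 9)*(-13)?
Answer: 0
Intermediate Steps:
((-3 + (-4 + 4)²)² - 9)*(-13) = ((-3 + 0²)² - 9)*(-13) = ((-3 + 0)² - 9)*(-13) = ((-3)² - 9)*(-13) = (9 - 9)*(-13) = 0*(-13) = 0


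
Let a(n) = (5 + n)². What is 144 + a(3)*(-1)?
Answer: 80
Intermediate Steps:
144 + a(3)*(-1) = 144 + (5 + 3)²*(-1) = 144 + 8²*(-1) = 144 + 64*(-1) = 144 - 64 = 80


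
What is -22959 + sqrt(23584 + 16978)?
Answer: -22959 + sqrt(40562) ≈ -22758.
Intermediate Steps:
-22959 + sqrt(23584 + 16978) = -22959 + sqrt(40562)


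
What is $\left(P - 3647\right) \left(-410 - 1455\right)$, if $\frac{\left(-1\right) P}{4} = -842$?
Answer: $520335$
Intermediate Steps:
$P = 3368$ ($P = \left(-4\right) \left(-842\right) = 3368$)
$\left(P - 3647\right) \left(-410 - 1455\right) = \left(3368 - 3647\right) \left(-410 - 1455\right) = \left(-279\right) \left(-1865\right) = 520335$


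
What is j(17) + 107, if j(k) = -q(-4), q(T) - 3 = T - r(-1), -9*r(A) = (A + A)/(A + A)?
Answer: 971/9 ≈ 107.89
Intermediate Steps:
r(A) = -1/9 (r(A) = -(A + A)/(9*(A + A)) = -2*A/(9*(2*A)) = -2*A*1/(2*A)/9 = -1/9*1 = -1/9)
q(T) = 28/9 + T (q(T) = 3 + (T - 1*(-1/9)) = 3 + (T + 1/9) = 3 + (1/9 + T) = 28/9 + T)
j(k) = 8/9 (j(k) = -(28/9 - 4) = -1*(-8/9) = 8/9)
j(17) + 107 = 8/9 + 107 = 971/9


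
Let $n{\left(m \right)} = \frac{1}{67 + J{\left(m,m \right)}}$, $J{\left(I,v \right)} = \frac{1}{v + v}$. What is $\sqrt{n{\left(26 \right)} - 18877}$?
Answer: $\frac{i \sqrt{229265231105}}{3485} \approx 137.39 i$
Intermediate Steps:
$J{\left(I,v \right)} = \frac{1}{2 v}$
$n{\left(m \right)} = \frac{1}{67 + \frac{1}{2 m}}$
$\sqrt{n{\left(26 \right)} - 18877} = \sqrt{2 \cdot 26 \frac{1}{1 + 134 \cdot 26} - 18877} = \sqrt{2 \cdot 26 \frac{1}{1 + 3484} - 18877} = \sqrt{2 \cdot 26 \cdot \frac{1}{3485} - 18877} = \sqrt{\frac{52}{3485} - 18877} = \sqrt{- \frac{65786293}{3485}} = \frac{i \sqrt{229265231105}}{3485}$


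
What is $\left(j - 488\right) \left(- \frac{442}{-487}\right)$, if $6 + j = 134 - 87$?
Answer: $- \frac{197574}{487} \approx -405.7$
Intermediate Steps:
$j = 41$ ($j = -6 + \left(134 - 87\right) = -6 + 47 = 41$)
$\left(j - 488\right) \left(- \frac{442}{-487}\right) = \left(41 - 488\right) \left(- \frac{442}{-487}\right) = - 447 \left(\left(-442\right) \left(- \frac{1}{487}\right)\right) = \left(-447\right) \frac{442}{487} = - \frac{197574}{487}$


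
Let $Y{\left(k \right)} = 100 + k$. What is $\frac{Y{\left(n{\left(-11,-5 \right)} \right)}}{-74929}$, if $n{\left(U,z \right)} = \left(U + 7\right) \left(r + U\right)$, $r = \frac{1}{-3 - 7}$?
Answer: $- \frac{722}{374645} \approx -0.0019272$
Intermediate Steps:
$r = - \frac{1}{10}$ ($r = \frac{1}{-10} = - \frac{1}{10} \approx -0.1$)
$n{\left(U,z \right)} = \left(7 + U\right) \left(- \frac{1}{10} + U\right)$ ($n{\left(U,z \right)} = \left(U + 7\right) \left(- \frac{1}{10} + U\right) = \left(7 + U\right) \left(- \frac{1}{10} + U\right)$)
$\frac{Y{\left(n{\left(-11,-5 \right)} \right)}}{-74929} = \frac{100 + \left(- \frac{7}{10} + \left(-11\right)^{2} + \frac{69}{10} \left(-11\right)\right)}{-74929} = \left(100 - - \frac{222}{5}\right) \left(- \frac{1}{74929}\right) = \left(100 + \frac{222}{5}\right) \left(- \frac{1}{74929}\right) = \frac{722}{5} \left(- \frac{1}{74929}\right) = - \frac{722}{374645}$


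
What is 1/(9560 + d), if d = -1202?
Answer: 1/8358 ≈ 0.00011965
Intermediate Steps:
1/(9560 + d) = 1/(9560 - 1202) = 1/8358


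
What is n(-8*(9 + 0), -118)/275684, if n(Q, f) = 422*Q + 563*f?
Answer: -48409/137842 ≈ -0.35119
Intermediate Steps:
n(-8*(9 + 0), -118)/275684 = (422*(-8*(9 + 0)) + 563*(-118))/275684 = (422*(-8*9) - 66434)*(1/275684) = (422*(-72) - 66434)*(1/275684) = (-30384 - 66434)*(1/275684) = -96818*1/275684 = -48409/137842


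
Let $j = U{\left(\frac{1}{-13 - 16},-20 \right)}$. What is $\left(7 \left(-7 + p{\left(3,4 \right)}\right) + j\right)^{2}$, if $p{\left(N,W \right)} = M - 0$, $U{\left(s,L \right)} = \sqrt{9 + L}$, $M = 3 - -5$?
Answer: $\left(7 + i \sqrt{11}\right)^{2} \approx 38.0 + 46.433 i$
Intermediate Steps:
$M = 8$ ($M = 3 + 5 = 8$)
$p{\left(N,W \right)} = 8$ ($p{\left(N,W \right)} = 8 - 0 = 8 + 0 = 8$)
$j = i \sqrt{11}$ ($j = \sqrt{9 - 20} = \sqrt{-11} = i \sqrt{11} \approx 3.3166 i$)
$\left(7 \left(-7 + p{\left(3,4 \right)}\right) + j\right)^{2} = \left(7 \left(-7 + 8\right) + i \sqrt{11}\right)^{2} = \left(7 \cdot 1 + i \sqrt{11}\right)^{2} = \left(7 + i \sqrt{11}\right)^{2}$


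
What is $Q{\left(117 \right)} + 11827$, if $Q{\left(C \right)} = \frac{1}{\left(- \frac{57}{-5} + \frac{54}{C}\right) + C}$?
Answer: $\frac{99063017}{8376} \approx 11827.0$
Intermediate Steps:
$Q{\left(C \right)} = \frac{1}{\frac{57}{5} + C + \frac{54}{C}}$ ($Q{\left(C \right)} = \frac{1}{\left(\left(-57\right) \left(- \frac{1}{5}\right) + \frac{54}{C}\right) + C} = \frac{1}{\left(\frac{57}{5} + \frac{54}{C}\right) + C} = \frac{1}{\frac{57}{5} + C + \frac{54}{C}}$)
$Q{\left(117 \right)} + 11827 = 5 \cdot 117 \frac{1}{270 + 5 \cdot 117^{2} + 57 \cdot 117} + 11827 = 5 \cdot 117 \frac{1}{270 + 5 \cdot 13689 + 6669} + 11827 = 5 \cdot 117 \frac{1}{270 + 68445 + 6669} + 11827 = 5 \cdot 117 \cdot \frac{1}{75384} + 11827 = \frac{65}{8376} + 11827 = \frac{99063017}{8376}$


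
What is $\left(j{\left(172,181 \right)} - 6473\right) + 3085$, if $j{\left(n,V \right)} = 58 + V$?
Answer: $-3149$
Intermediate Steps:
$\left(j{\left(172,181 \right)} - 6473\right) + 3085 = \left(\left(58 + 181\right) - 6473\right) + 3085 = \left(239 - 6473\right) + 3085 = -6234 + 3085 = -3149$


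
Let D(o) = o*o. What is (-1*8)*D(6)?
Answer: -288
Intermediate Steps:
D(o) = o**2
(-1*8)*D(6) = -1*8*6**2 = -8*36 = -288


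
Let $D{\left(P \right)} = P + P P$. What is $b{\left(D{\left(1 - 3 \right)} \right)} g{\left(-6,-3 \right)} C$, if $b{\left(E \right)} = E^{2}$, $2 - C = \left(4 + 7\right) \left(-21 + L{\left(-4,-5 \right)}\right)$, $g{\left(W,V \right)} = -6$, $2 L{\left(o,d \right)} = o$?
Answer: $-6120$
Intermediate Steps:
$L{\left(o,d \right)} = \frac{o}{2}$
$D{\left(P \right)} = P + P^{2}$
$C = 255$ ($C = 2 - \left(4 + 7\right) \left(-21 + \frac{1}{2} \left(-4\right)\right) = 2 - 11 \left(-21 - 2\right) = 2 - 11 \left(-23\right) = 2 - -253 = 2 + 253 = 255$)
$b{\left(D{\left(1 - 3 \right)} \right)} g{\left(-6,-3 \right)} C = \left(\left(1 - 3\right) \left(1 + \left(1 - 3\right)\right)\right)^{2} \left(-6\right) 255 = \left(- 2 \left(1 - 2\right)\right)^{2} \left(-6\right) 255 = \left(\left(-2\right) \left(-1\right)\right)^{2} \left(-6\right) 255 = 2^{2} \left(-6\right) 255 = 4 \left(-6\right) 255 = \left(-24\right) 255 = -6120$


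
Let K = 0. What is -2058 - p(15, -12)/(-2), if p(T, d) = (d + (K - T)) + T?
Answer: -2064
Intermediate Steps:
p(T, d) = d (p(T, d) = (d + (0 - T)) + T = (d - T) + T = d)
-2058 - p(15, -12)/(-2) = -2058 - (-12)/(-2) = -2058 - (-1)*(-12)/2 = -2058 - 1*6 = -2058 - 6 = -2064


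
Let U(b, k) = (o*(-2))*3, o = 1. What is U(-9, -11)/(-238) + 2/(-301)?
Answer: 95/5117 ≈ 0.018566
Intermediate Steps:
U(b, k) = -6 (U(b, k) = (1*(-2))*3 = -2*3 = -6)
U(-9, -11)/(-238) + 2/(-301) = -6/(-238) + 2/(-301) = -6*(-1/238) + 2*(-1/301) = 3/119 - 2/301 = 95/5117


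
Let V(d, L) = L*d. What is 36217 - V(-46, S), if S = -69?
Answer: 33043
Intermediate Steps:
36217 - V(-46, S) = 36217 - (-69)*(-46) = 36217 - 1*3174 = 36217 - 3174 = 33043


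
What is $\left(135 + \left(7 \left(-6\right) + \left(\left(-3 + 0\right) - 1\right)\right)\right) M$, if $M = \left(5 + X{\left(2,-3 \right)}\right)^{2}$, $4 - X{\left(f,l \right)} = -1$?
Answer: $8900$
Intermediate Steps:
$X{\left(f,l \right)} = 5$ ($X{\left(f,l \right)} = 4 - -1 = 4 + 1 = 5$)
$M = 100$ ($M = \left(5 + 5\right)^{2} = 10^{2} = 100$)
$\left(135 + \left(7 \left(-6\right) + \left(\left(-3 + 0\right) - 1\right)\right)\right) M = \left(135 + \left(7 \left(-6\right) + \left(\left(-3 + 0\right) - 1\right)\right)\right) 100 = \left(135 + \left(-42 + \left(-3 + \left(-5 + 4\right)\right)\right)\right) 100 = \left(135 - 46\right) 100 = 89 \cdot 100 = 8900$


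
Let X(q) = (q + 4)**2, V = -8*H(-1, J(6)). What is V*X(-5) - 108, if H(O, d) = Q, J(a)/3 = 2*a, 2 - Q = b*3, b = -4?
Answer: -220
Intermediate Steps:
Q = 14 (Q = 2 - (-4)*3 = 2 - 1*(-12) = 2 + 12 = 14)
J(a) = 6*a (J(a) = 3*(2*a) = 6*a)
H(O, d) = 14
V = -112 (V = -8*14 = -112)
X(q) = (4 + q)**2
V*X(-5) - 108 = -112*(4 - 5)**2 - 108 = -112*(-1)**2 - 108 = -112*1 - 108 = -112 - 108 = -220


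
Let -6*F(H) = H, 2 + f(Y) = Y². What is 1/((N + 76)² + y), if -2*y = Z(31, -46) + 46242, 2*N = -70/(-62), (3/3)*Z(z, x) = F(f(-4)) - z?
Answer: -11532/198837145 ≈ -5.7997e-5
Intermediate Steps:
f(Y) = -2 + Y²
F(H) = -H/6
Z(z, x) = -7/3 - z (Z(z, x) = -(-2 + (-4)²)/6 - z = -(-2 + 16)/6 - z = -⅙*14 - z = -7/3 - z)
N = 35/62 (N = (-70/(-62))/2 = (-70*(-1/62))/2 = (½)*(35/31) = 35/62 ≈ 0.56452)
y = -69313/3 (y = -((-7/3 - 1*31) + 46242)/2 = -((-7/3 - 31) + 46242)/2 = -(-100/3 + 46242)/2 = -½*138626/3 = -69313/3 ≈ -23104.)
1/((N + 76)² + y) = 1/((35/62 + 76)² - 69313/3) = 1/((4747/62)² - 69313/3) = 1/(22534009/3844 - 69313/3) = 1/(-198837145/11532) = -11532/198837145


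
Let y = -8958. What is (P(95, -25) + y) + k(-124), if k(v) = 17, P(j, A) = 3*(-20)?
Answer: -9001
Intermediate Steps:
P(j, A) = -60
(P(95, -25) + y) + k(-124) = (-60 - 8958) + 17 = -9018 + 17 = -9001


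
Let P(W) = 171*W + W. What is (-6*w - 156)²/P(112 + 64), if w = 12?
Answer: 3249/1892 ≈ 1.7172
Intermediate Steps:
P(W) = 172*W
(-6*w - 156)²/P(112 + 64) = (-6*12 - 156)²/((172*(112 + 64))) = (-72 - 156)²/((172*176)) = (-228)²/30272 = 51984*(1/30272) = 3249/1892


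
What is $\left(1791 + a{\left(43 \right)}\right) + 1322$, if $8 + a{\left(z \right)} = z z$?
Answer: $4954$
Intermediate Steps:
$a{\left(z \right)} = -8 + z^{2}$ ($a{\left(z \right)} = -8 + z z = -8 + z^{2}$)
$\left(1791 + a{\left(43 \right)}\right) + 1322 = \left(1791 - \left(8 - 43^{2}\right)\right) + 1322 = \left(1791 + \left(-8 + 1849\right)\right) + 1322 = \left(1791 + 1841\right) + 1322 = 3632 + 1322 = 4954$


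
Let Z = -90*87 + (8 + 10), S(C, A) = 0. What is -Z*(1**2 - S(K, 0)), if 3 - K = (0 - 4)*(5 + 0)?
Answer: 7812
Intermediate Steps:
K = 23 (K = 3 - (0 - 4)*(5 + 0) = 3 - (-4)*5 = 3 - 1*(-20) = 3 + 20 = 23)
Z = -7812 (Z = -7830 + 18 = -7812)
-Z*(1**2 - S(K, 0)) = -(-7812)*(1**2 - 1*0) = -(-7812)*(1 + 0) = -(-7812) = -1*(-7812) = 7812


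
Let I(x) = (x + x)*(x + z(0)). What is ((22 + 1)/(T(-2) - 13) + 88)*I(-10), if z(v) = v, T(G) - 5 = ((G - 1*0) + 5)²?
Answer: 22200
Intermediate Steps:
T(G) = 5 + (5 + G)² (T(G) = 5 + ((G - 1*0) + 5)² = 5 + ((G + 0) + 5)² = 5 + (G + 5)² = 5 + (5 + G)²)
I(x) = 2*x² (I(x) = (x + x)*(x + 0) = (2*x)*x = 2*x²)
((22 + 1)/(T(-2) - 13) + 88)*I(-10) = ((22 + 1)/((5 + (5 - 2)²) - 13) + 88)*(2*(-10)²) = (23/((5 + 3²) - 13) + 88)*(2*100) = (23/((5 + 9) - 13) + 88)*200 = (23/(14 - 13) + 88)*200 = (23/1 + 88)*200 = (23*1 + 88)*200 = (23 + 88)*200 = 111*200 = 22200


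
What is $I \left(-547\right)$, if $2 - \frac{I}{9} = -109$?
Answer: $-546453$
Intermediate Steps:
$I = 999$ ($I = 18 - -981 = 18 + 981 = 999$)
$I \left(-547\right) = 999 \left(-547\right) = -546453$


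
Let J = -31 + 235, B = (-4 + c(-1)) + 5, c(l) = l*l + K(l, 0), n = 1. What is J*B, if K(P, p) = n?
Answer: 612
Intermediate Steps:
K(P, p) = 1
c(l) = 1 + l² (c(l) = l*l + 1 = l² + 1 = 1 + l²)
B = 3 (B = (-4 + (1 + (-1)²)) + 5 = (-4 + (1 + 1)) + 5 = (-4 + 2) + 5 = -2 + 5 = 3)
J = 204
J*B = 204*3 = 612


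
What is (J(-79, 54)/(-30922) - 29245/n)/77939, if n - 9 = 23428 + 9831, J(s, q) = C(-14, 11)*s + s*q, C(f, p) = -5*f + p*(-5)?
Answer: -361485011/40088434994572 ≈ -9.0172e-6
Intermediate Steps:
C(f, p) = -5*f - 5*p
J(s, q) = 15*s + q*s (J(s, q) = (-5*(-14) - 5*11)*s + s*q = (70 - 55)*s + q*s = 15*s + q*s)
n = 33268 (n = 9 + (23428 + 9831) = 9 + 33259 = 33268)
(J(-79, 54)/(-30922) - 29245/n)/77939 = (-79*(15 + 54)/(-30922) - 29245/33268)/77939 = (-79*69*(-1/30922) - 29245*1/33268)*(1/77939) = (-5451*(-1/30922) - 29245/33268)*(1/77939) = (5451/30922 - 29245/33268)*(1/77939) = -361485011/514356548*1/77939 = -361485011/40088434994572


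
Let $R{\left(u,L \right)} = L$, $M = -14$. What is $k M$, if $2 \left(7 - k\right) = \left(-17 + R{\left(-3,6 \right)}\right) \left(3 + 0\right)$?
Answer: $-329$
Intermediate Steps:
$k = \frac{47}{2}$ ($k = 7 - \frac{\left(-17 + 6\right) \left(3 + 0\right)}{2} = 7 - \frac{\left(-11\right) 3}{2} = 7 - - \frac{33}{2} = 7 + \frac{33}{2} = \frac{47}{2} \approx 23.5$)
$k M = \frac{47}{2} \left(-14\right) = -329$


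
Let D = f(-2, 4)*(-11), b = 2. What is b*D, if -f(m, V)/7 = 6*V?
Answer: 3696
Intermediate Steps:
f(m, V) = -42*V
D = 1848 (D = -42*4*(-11) = -168*(-11) = 1848)
b*D = 2*1848 = 3696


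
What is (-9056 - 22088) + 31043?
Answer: -101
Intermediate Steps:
(-9056 - 22088) + 31043 = -31144 + 31043 = -101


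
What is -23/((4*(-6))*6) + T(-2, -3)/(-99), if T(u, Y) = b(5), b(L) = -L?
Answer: 37/176 ≈ 0.21023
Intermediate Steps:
T(u, Y) = -5 (T(u, Y) = -1*5 = -5)
-23/((4*(-6))*6) + T(-2, -3)/(-99) = -23/((4*(-6))*6) - 5/(-99) = -23/((-24*6)) - 5*(-1/99) = -23/(-144) + 5/99 = -23*(-1/144) + 5/99 = 23/144 + 5/99 = 37/176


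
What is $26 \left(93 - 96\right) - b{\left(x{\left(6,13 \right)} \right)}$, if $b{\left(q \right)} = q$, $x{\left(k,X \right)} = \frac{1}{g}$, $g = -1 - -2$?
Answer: $-79$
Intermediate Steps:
$g = 1$ ($g = -1 + 2 = 1$)
$x{\left(k,X \right)} = 1$ ($x{\left(k,X \right)} = 1^{-1} = 1$)
$26 \left(93 - 96\right) - b{\left(x{\left(6,13 \right)} \right)} = 26 \left(93 - 96\right) - 1 = 26 \left(-3\right) - 1 = -78 - 1 = -79$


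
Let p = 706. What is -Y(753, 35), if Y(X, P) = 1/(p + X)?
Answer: -1/1459 ≈ -0.00068540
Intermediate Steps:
Y(X, P) = 1/(706 + X)
-Y(753, 35) = -1/(706 + 753) = -1/1459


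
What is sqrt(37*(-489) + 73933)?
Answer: 4*sqrt(3490) ≈ 236.30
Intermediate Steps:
sqrt(37*(-489) + 73933) = sqrt(-18093 + 73933) = sqrt(55840) = 4*sqrt(3490)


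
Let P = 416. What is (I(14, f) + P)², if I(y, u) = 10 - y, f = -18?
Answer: 169744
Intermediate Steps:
(I(14, f) + P)² = ((10 - 1*14) + 416)² = ((10 - 14) + 416)² = (-4 + 416)² = 412² = 169744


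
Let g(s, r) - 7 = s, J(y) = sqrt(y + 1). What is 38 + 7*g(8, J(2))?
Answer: 143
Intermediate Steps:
J(y) = sqrt(1 + y)
g(s, r) = 7 + s
38 + 7*g(8, J(2)) = 38 + 7*(7 + 8) = 38 + 7*15 = 38 + 105 = 143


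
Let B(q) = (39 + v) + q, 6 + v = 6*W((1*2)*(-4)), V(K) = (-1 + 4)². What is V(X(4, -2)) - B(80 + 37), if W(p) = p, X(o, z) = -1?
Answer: -93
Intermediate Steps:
V(K) = 9 (V(K) = 3² = 9)
v = -54 (v = -6 + 6*((1*2)*(-4)) = -6 + 6*(2*(-4)) = -6 + 6*(-8) = -6 - 48 = -54)
B(q) = -15 + q (B(q) = (39 - 54) + q = -15 + q)
V(X(4, -2)) - B(80 + 37) = 9 - (-15 + (80 + 37)) = 9 - (-15 + 117) = 9 - 1*102 = 9 - 102 = -93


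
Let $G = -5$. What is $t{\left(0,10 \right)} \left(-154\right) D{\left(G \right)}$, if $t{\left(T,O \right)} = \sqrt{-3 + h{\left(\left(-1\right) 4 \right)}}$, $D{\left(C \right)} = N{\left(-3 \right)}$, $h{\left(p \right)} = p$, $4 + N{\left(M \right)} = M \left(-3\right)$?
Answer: $- 770 i \sqrt{7} \approx - 2037.2 i$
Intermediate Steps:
$N{\left(M \right)} = -4 - 3 M$ ($N{\left(M \right)} = -4 + M \left(-3\right) = -4 - 3 M$)
$D{\left(C \right)} = 5$ ($D{\left(C \right)} = -4 - -9 = -4 + 9 = 5$)
$t{\left(T,O \right)} = i \sqrt{7}$ ($t{\left(T,O \right)} = \sqrt{-3 - 4} = \sqrt{-7} = i \sqrt{7}$)
$t{\left(0,10 \right)} \left(-154\right) D{\left(G \right)} = i \sqrt{7} \left(-154\right) 5 = - 154 i \sqrt{7} \cdot 5 = - 770 i \sqrt{7}$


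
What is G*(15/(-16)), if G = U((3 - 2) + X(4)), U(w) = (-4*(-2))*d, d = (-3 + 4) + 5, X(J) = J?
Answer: -45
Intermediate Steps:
d = 6 (d = 1 + 5 = 6)
U(w) = 48 (U(w) = -4*(-2)*6 = 8*6 = 48)
G = 48
G*(15/(-16)) = 48*(15/(-16)) = 48*(15*(-1/16)) = 48*(-15/16) = -45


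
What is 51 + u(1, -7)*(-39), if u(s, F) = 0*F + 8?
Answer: -261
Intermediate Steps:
u(s, F) = 8 (u(s, F) = 0 + 8 = 8)
51 + u(1, -7)*(-39) = 51 + 8*(-39) = 51 - 312 = -261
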